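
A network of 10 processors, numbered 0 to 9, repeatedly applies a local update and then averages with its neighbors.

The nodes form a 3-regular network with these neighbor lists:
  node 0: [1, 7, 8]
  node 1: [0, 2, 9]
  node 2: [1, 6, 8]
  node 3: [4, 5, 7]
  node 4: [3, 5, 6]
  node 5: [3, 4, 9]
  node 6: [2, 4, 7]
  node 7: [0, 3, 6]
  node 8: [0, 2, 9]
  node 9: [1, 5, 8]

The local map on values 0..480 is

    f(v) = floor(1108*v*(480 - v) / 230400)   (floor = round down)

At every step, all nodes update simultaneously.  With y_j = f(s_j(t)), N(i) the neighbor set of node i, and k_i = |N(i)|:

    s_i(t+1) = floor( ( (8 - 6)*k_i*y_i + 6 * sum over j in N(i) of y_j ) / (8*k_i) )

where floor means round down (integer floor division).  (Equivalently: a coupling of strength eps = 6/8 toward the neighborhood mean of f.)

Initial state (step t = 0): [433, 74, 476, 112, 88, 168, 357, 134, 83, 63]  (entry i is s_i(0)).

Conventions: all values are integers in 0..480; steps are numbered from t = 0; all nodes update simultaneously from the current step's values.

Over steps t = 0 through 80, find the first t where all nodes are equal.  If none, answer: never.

Simulating step by step:
t=0: [433, 74, 476, 112, 88, 168, 357, 134, 83, 63]  (not all equal)
t=1: [155, 94, 130, 209, 206, 185, 151, 182, 97, 170]  (not all equal)
t=2: [213, 221, 202, 266, 260, 264, 246, 253, 222, 216]  (not all equal)
t=3: [274, 273, 274, 274, 274, 274, 274, 274, 273, 274]  (not all equal)
t=4: [271, 271, 271, 271, 271, 271, 271, 271, 271, 271]  (all equal)

Answer: 4
Key observation: Synchronization is absorbing here: once all nodes are equal they stay equal, and step 4 is the first all-equal step.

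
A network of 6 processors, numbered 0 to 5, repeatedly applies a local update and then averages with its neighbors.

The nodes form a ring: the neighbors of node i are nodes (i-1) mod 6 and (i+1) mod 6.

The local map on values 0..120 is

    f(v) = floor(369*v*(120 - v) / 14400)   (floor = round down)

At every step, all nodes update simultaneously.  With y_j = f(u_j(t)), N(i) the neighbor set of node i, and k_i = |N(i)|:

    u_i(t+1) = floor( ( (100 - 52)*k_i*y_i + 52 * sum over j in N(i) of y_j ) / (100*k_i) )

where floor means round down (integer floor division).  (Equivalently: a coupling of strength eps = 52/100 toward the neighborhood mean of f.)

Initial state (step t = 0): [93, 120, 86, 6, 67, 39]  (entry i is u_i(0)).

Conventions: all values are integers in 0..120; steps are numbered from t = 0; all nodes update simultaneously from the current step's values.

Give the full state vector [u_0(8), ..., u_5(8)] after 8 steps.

Answer: [85, 84, 84, 85, 86, 86]

Derivation:
t=0: [93, 120, 86, 6, 67, 39]
t=1: [51, 35, 39, 50, 68, 78]
t=2: [84, 80, 81, 86, 87, 86]
t=3: [77, 80, 78, 75, 73, 74]
t=4: [84, 82, 83, 85, 86, 86]
t=5: [76, 78, 77, 76, 74, 74]
t=6: [85, 83, 84, 85, 86, 86]
t=7: [76, 77, 77, 75, 74, 74]
t=8: [85, 84, 84, 85, 86, 86]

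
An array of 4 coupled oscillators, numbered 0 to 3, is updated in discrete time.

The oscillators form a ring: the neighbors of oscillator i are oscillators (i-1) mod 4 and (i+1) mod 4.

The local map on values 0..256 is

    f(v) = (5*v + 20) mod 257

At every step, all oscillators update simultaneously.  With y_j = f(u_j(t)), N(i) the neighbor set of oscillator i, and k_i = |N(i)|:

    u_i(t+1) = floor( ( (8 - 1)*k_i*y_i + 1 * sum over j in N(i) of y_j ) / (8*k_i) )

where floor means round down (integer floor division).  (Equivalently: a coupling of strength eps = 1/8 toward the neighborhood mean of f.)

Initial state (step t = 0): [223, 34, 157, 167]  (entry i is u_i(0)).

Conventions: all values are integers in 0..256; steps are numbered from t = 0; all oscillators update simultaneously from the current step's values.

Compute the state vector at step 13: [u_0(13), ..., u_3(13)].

Answer: [155, 130, 81, 128]

Derivation:
t=0: [223, 34, 157, 167]
t=1: [110, 175, 46, 82]
t=2: [67, 127, 237, 170]
t=3: [100, 140, 169, 103]
t=4: [19, 186, 96, 24]
t=5: [120, 179, 232, 144]
t=6: [115, 142, 156, 213]
t=7: [87, 195, 42, 56]
t=8: [189, 222, 217, 64]
t=9: [181, 106, 78, 89]
t=10: [150, 50, 149, 201]
t=11: [240, 43, 236, 253]
t=12: [182, 228, 165, 22]
t=13: [155, 130, 81, 128]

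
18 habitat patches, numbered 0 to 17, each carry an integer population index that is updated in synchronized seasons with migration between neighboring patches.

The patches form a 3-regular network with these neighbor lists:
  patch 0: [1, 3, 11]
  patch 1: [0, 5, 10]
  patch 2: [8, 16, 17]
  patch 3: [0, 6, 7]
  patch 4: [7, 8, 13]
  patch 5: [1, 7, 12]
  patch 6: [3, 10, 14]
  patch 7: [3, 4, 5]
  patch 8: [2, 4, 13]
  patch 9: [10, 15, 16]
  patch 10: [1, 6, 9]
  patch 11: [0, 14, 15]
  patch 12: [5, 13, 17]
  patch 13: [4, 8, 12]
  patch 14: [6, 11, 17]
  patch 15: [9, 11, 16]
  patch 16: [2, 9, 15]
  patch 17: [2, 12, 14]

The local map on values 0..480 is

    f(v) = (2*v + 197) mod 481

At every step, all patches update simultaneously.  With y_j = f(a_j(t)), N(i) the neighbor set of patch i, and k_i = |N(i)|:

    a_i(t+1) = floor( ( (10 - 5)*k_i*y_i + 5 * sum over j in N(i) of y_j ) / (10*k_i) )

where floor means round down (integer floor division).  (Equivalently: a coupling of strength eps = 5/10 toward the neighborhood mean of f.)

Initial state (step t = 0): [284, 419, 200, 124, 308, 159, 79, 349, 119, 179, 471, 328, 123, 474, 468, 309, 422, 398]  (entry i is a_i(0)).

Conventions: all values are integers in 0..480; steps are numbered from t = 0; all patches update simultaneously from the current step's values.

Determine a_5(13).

Simulating step by step:
t=0: [284, 419, 200, 124, 308, 159, 79, 349, 119, 179, 471, 328, 123, 474, 468, 309, 422, 398]
t=1: [290, 119, 148, 398, 338, 172, 309, 342, 322, 135, 172, 317, 262, 293, 211, 254, 126, 137]
t=2: [284, 286, 219, 187, 373, 209, 205, 280, 297, 355, 236, 284, 258, 316, 261, 323, 341, 300]
t=3: [252, 245, 247, 159, 386, 199, 149, 252, 315, 371, 234, 289, 249, 341, 240, 365, 356, 262]
t=4: [199, 189, 274, 92, 164, 163, 76, 135, 275, 405, 205, 290, 232, 293, 189, 419, 399, 223]
t=5: [185, 94, 208, 345, 194, 144, 274, 311, 234, 61, 144, 194, 174, 232, 181, 98, 80, 170]
t=6: [192, 208, 165, 317, 169, 133, 213, 254, 161, 285, 163, 144, 72, 148, 109, 326, 319, 73]
t=7: [131, 166, 145, 252, 72, 347, 205, 256, 37, 270, 114, 149, 306, 78, 289, 291, 293, 305]
t=8: [276, 239, 152, 245, 312, 305, 219, 275, 252, 298, 284, 182, 345, 333, 224, 244, 244, 267]
t=9: [214, 243, 122, 217, 314, 307, 186, 278, 233, 271, 252, 146, 362, 352, 162, 201, 191, 223]
t=10: [132, 216, 294, 159, 317, 317, 112, 273, 291, 201, 201, 54, 372, 371, 63, 119, 185, 234]
t=11: [311, 228, 246, 207, 344, 320, 289, 253, 334, 165, 173, 355, 395, 413, 313, 302, 185, 273]
t=12: [290, 212, 226, 207, 313, 247, 236, 259, 304, 101, 116, 379, 125, 166, 334, 253, 138, 226]
t=13: [272, 225, 244, 184, 272, 241, 251, 230, 255, 386, 335, 387, 294, 209, 330, 335, 368, 250]

Answer: a_5(13) = 241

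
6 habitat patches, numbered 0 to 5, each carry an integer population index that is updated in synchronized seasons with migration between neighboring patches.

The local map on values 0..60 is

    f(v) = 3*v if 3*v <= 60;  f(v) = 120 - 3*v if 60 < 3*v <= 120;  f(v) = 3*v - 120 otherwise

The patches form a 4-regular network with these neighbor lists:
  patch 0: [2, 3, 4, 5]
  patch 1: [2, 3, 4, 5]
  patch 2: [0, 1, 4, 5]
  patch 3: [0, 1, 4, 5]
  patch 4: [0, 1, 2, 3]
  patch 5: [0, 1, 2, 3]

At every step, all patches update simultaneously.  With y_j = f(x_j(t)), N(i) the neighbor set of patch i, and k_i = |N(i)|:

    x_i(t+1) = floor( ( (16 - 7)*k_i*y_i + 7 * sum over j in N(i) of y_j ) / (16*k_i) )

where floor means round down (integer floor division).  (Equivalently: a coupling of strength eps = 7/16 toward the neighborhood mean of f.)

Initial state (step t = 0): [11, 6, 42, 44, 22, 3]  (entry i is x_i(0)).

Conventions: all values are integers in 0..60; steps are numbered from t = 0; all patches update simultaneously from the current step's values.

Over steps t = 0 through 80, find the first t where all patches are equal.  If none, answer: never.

Answer: 33
Key observation: Synchronization is absorbing here: once all patches are equal they stay equal, and step 33 is the first all-equal step.

Derivation:
t=0: [11, 6, 42, 44, 22, 3]  (not all equal)
t=1: [27, 18, 15, 19, 37, 12]  (not all equal)
t=2: [38, 46, 40, 47, 26, 41]  (not all equal)
t=3: [10, 17, 7, 19, 28, 6]  (not all equal)
t=4: [31, 43, 26, 46, 37, 27]  (not all equal)
t=5: [27, 16, 32, 19, 15, 32]  (not all equal)
t=6: [38, 43, 30, 49, 43, 31]  (not all equal)
t=7: [13, 15, 22, 20, 12, 23]  (not all equal)
t=8: [43, 47, 49, 52, 41, 50]  (not all equal)
t=9: [15, 22, 22, 27, 11, 27]  (not all equal)
t=10: [43, 48, 49, 40, 39, 42]  (not all equal)
t=11: [9, 17, 19, 4, 8, 9]  (not all equal)
t=12: [28, 41, 46, 20, 29, 31]  (not all equal)
t=13: [35, 16, 20, 44, 31, 27]  (not all equal)
t=14: [23, 42, 47, 20, 29, 36]  (not all equal)
t=15: [42, 17, 22, 44, 33, 21]  (not all equal)
t=16: [19, 44, 45, 21, 25, 45]  (not all equal)
t=17: [46, 21, 22, 46, 40, 23]  (not all equal)
t=18: [23, 45, 44, 23, 16, 44]  (not all equal)
t=19: [42, 21, 20, 42, 41, 20]  (not all equal)
t=20: [17, 46, 47, 17, 15, 47]  (not all equal)
t=21: [43, 25, 26, 43, 40, 27]  (not all equal)
t=22: [14, 35, 33, 15, 11, 33]  (not all equal)
t=23: [36, 21, 23, 37, 32, 25]  (not all equal)
t=24: [20, 46, 43, 20, 27, 39]  (not all equal)
t=25: [45, 22, 18, 46, 38, 17]  (not all equal)
t=26: [22, 44, 44, 23, 18, 44]  (not all equal)
t=27: [44, 20, 21, 43, 44, 20]  (not all equal)
t=28: [21, 48, 47, 20, 21, 48]  (not all equal)
t=29: [49, 31, 29, 51, 49, 31]  (not all equal)
t=30: [28, 28, 30, 30, 28, 28]  (not all equal)
t=31: [34, 34, 32, 32, 34, 34]  (not all equal)
t=32: [19, 19, 21, 21, 19, 19]  (not all equal)
t=33: [57, 57, 57, 57, 57, 57]  (all equal)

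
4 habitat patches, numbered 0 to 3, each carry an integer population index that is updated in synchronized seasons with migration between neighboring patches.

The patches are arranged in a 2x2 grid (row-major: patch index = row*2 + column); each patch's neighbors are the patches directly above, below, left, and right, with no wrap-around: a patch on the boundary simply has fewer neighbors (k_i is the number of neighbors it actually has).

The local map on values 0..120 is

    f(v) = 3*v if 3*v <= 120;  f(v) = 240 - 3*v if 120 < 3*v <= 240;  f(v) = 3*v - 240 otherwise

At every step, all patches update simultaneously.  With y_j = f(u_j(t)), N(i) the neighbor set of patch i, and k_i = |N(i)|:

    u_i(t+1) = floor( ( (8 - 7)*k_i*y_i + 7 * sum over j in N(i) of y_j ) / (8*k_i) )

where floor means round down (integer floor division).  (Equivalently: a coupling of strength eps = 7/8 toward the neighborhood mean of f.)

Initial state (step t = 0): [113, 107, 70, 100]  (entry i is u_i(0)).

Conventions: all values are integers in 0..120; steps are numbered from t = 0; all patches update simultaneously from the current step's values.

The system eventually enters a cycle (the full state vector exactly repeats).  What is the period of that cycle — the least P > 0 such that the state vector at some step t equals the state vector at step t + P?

Simulating step by step:
t=0: [113, 107, 70, 100]
t=1: [60, 79, 73, 56]
t=2: [18, 58, 60, 19]
t=3: [61, 56, 56, 62]
t=4: [70, 57, 57, 69]
t=5: [64, 36, 36, 64]
t=6: [100, 55, 55, 100]
t=7: [73, 61, 61, 73]
t=8: [52, 25, 25, 52]
t=9: [76, 82, 82, 76]
t=10: [6, 11, 11, 6]
t=11: [31, 19, 19, 31]
t=12: [61, 88, 88, 61]
t=13: [28, 52, 52, 28]
t=14: [84, 84, 84, 84]
t=15: [12, 12, 12, 12]
t=16: [36, 36, 36, 36]
t=17: [108, 108, 108, 108]
t=18: [84, 84, 84, 84]

Answer: 4
Key observation: The state at step 14, [84, 84, 84, 84], reappears at step 18 — and no state repeats earlier — so the cycle the system enters has period 4.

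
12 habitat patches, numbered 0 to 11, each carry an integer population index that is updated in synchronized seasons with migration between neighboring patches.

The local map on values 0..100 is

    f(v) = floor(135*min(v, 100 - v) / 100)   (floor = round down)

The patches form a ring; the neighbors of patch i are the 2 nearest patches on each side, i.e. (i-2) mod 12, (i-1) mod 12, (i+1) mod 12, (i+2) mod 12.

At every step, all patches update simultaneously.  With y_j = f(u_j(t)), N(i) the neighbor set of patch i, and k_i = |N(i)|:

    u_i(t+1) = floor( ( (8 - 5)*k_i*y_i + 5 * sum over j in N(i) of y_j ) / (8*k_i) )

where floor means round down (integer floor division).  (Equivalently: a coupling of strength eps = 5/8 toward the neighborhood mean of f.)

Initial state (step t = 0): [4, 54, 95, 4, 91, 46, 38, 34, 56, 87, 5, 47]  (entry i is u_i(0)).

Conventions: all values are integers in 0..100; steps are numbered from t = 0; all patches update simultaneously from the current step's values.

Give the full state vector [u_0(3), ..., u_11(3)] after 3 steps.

Answer: [47, 48, 44, 49, 51, 58, 60, 62, 61, 60, 55, 53]

Derivation:
t=0: [4, 54, 95, 4, 91, 46, 38, 34, 56, 87, 5, 47]
t=1: [23, 35, 15, 24, 23, 40, 46, 46, 40, 33, 24, 37]
t=2: [34, 38, 29, 35, 37, 49, 54, 56, 51, 47, 39, 42]
t=3: [47, 48, 44, 49, 51, 58, 60, 62, 61, 60, 55, 53]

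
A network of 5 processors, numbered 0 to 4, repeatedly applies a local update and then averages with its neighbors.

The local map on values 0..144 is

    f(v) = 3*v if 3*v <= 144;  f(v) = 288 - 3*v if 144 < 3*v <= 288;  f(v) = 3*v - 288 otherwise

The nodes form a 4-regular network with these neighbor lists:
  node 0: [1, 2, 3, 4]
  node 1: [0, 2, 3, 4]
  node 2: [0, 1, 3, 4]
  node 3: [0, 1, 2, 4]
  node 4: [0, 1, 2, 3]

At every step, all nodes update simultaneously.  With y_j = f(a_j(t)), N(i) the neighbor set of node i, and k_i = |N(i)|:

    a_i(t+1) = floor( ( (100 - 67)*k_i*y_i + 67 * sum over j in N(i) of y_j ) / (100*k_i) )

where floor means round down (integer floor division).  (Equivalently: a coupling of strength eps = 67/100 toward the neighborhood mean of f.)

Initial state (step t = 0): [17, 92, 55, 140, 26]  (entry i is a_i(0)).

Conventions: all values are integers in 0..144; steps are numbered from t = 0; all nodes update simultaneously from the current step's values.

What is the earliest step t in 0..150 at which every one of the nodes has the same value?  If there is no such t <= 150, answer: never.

Answer: 6
Key observation: Synchronization is absorbing here: once all nodes are equal they stay equal, and step 6 is the first all-equal step.

Derivation:
t=0: [17, 92, 55, 140, 26]  (not all equal)
t=1: [74, 68, 86, 87, 79]  (not all equal)
t=2: [53, 56, 48, 47, 51]  (not all equal)
t=3: [133, 131, 135, 134, 133]  (not all equal)
t=4: [111, 110, 112, 111, 111]  (not all equal)
t=5: [45, 44, 45, 45, 45]  (not all equal)
t=6: [134, 134, 134, 134, 134]  (all equal)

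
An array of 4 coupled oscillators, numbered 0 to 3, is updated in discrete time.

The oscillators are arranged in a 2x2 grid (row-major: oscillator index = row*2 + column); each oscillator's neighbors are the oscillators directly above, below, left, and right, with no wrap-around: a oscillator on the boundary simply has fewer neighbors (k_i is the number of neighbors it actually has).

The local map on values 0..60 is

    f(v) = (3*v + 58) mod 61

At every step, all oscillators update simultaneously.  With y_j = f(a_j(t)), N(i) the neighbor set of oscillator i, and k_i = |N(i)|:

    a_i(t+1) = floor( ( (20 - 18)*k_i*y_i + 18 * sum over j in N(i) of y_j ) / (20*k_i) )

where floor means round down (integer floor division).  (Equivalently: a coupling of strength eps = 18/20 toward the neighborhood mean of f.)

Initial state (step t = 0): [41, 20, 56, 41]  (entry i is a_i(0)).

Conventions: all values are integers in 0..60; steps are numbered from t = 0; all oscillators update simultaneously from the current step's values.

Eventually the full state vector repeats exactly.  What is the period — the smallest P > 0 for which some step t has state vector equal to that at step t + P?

Answer: 20
Key observation: The state at step 45, [12, 52, 52, 12], reappears at step 65 — and no state repeats earlier — so the cycle the system enters has period 20.

Derivation:
t=0: [41, 20, 56, 41]
t=1: [50, 58, 57, 50]
t=2: [45, 27, 27, 45]
t=3: [16, 10, 10, 16]
t=4: [28, 43, 43, 28]
t=5: [5, 18, 18, 5]
t=6: [47, 15, 15, 47]
t=7: [39, 18, 18, 39]
t=8: [51, 52, 52, 51]
t=9: [30, 28, 28, 30]
t=10: [20, 25, 25, 20]
t=11: [15, 52, 52, 15]
t=12: [32, 40, 40, 32]
t=13: [53, 34, 34, 53]
t=14: [37, 34, 34, 37]
t=15: [38, 46, 46, 38]
t=16: [16, 46, 46, 16]
t=17: [16, 41, 41, 16]
t=18: [57, 46, 46, 57]
t=19: [16, 42, 42, 16]
t=20: [5, 40, 40, 5]
t=21: [51, 16, 16, 51]
t=22: [43, 29, 29, 43]
t=23: [21, 5, 5, 21]
t=24: [16, 55, 55, 16]
t=25: [40, 44, 44, 40]
t=26: [11, 51, 51, 11]
t=27: [28, 29, 29, 28]
t=28: [22, 20, 20, 22]
t=29: [51, 7, 7, 51]
t=30: [19, 27, 27, 19]
t=31: [20, 50, 50, 20]
t=32: [28, 53, 53, 28]
t=33: [32, 21, 21, 32]
t=34: [57, 34, 34, 57]
t=35: [38, 45, 45, 38]
t=36: [14, 46, 46, 14]
t=37: [15, 36, 36, 15]
t=38: [43, 42, 42, 43]
t=39: [1, 3, 3, 1]
t=40: [5, 0, 0, 5]
t=41: [53, 16, 16, 53]
t=42: [43, 35, 35, 43]
t=43: [37, 7, 7, 37]
t=44: [20, 44, 44, 20]
t=45: [12, 52, 52, 12]
t=46: [31, 32, 32, 31]
t=47: [31, 29, 29, 31]
t=48: [23, 28, 28, 23]
t=49: [18, 6, 6, 18]
t=50: [18, 47, 47, 18]
t=51: [19, 47, 47, 19]
t=52: [19, 50, 50, 19]
t=53: [27, 51, 51, 27]
t=54: [26, 18, 18, 26]
t=55: [47, 17, 17, 47]
t=56: [44, 19, 19, 44]
t=57: [49, 11, 11, 49]
t=58: [29, 22, 22, 29]
t=59: [4, 20, 20, 4]
t=60: [52, 13, 13, 52]
t=61: [35, 31, 31, 35]
t=62: [30, 39, 39, 30]
t=63: [50, 28, 28, 50]
t=64: [20, 24, 24, 20]
t=65: [12, 52, 52, 12]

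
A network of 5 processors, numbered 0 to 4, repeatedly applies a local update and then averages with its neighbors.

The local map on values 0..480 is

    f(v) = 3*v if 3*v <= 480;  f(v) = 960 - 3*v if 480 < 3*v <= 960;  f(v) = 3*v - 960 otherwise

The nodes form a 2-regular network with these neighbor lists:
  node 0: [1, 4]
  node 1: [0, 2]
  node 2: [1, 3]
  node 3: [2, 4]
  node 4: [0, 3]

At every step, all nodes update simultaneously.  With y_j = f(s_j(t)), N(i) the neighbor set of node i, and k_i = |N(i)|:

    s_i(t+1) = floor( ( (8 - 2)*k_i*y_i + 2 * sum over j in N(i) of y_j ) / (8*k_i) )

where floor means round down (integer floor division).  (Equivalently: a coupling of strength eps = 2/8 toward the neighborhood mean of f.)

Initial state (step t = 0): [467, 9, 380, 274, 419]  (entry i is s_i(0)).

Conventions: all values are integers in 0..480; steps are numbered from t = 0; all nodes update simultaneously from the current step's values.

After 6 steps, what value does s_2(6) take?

Simulating step by step:
t=0: [467, 9, 380, 274, 419]
t=1: [371, 97, 155, 163, 295]
t=2: [160, 295, 444, 420, 134]
t=3: [419, 162, 325, 321, 399]
t=4: [311, 394, 70, 33, 215]
t=5: [87, 196, 197, 139, 252]
t=6: [267, 357, 375, 384, 237]

Answer: s_2(6) = 375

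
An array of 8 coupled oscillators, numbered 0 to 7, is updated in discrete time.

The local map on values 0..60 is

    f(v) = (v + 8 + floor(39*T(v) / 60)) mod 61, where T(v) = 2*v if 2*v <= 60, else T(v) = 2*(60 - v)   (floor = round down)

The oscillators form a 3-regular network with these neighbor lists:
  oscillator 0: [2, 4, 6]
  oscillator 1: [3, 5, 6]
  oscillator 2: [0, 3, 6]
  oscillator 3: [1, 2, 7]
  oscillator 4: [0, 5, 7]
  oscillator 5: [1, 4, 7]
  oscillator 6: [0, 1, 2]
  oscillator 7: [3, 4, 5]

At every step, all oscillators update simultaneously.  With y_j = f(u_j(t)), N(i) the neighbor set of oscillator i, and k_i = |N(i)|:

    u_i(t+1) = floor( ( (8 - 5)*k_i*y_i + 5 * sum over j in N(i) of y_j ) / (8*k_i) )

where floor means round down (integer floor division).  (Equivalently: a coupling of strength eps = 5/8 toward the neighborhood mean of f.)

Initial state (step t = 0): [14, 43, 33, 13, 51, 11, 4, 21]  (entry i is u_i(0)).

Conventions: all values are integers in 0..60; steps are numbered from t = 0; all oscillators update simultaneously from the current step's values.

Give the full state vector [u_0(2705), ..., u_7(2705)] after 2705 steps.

Answer: [20, 41, 19, 41, 37, 43, 19, 43]
Key observation: The state at step 12, [45, 20, 45, 20, 21, 12, 45, 12], reappears at step 16: the system is in a cycle of period 4 from step 12 on.  Therefore the state at step 2705 equals the state at step 12 + ((2705 - 12) mod 4) = 13, which is [20, 41, 19, 41, 37, 43, 19, 43].

Derivation:
t=0: [14, 43, 33, 13, 51, 11, 4, 21]
t=1: [23, 22, 25, 31, 30, 28, 20, 37]
t=2: [37, 38, 28, 21, 23, 22, 45, 13]
t=3: [21, 30, 20, 33, 45, 44, 11, 50]
t=4: [41, 18, 41, 22, 20, 11, 38, 11]
t=5: [20, 40, 21, 41, 36, 40, 20, 42]
t=6: [46, 21, 46, 21, 21, 13, 45, 12]
t=7: [20, 42, 20, 42, 38, 44, 20, 44]
t=8: [45, 20, 45, 20, 20, 11, 45, 11]
t=9: [19, 40, 19, 40, 36, 41, 19, 41]
t=10: [43, 20, 43, 20, 20, 12, 43, 12]
t=11: [20, 41, 20, 41, 37, 42, 20, 42]
t=12: [45, 20, 45, 20, 21, 12, 45, 12]
t=13: [20, 41, 19, 41, 37, 43, 19, 43]
t=14: [44, 20, 43, 20, 21, 12, 43, 12]
t=15: [20, 41, 20, 41, 37, 43, 20, 43]
t=16: [45, 20, 45, 20, 21, 12, 45, 12]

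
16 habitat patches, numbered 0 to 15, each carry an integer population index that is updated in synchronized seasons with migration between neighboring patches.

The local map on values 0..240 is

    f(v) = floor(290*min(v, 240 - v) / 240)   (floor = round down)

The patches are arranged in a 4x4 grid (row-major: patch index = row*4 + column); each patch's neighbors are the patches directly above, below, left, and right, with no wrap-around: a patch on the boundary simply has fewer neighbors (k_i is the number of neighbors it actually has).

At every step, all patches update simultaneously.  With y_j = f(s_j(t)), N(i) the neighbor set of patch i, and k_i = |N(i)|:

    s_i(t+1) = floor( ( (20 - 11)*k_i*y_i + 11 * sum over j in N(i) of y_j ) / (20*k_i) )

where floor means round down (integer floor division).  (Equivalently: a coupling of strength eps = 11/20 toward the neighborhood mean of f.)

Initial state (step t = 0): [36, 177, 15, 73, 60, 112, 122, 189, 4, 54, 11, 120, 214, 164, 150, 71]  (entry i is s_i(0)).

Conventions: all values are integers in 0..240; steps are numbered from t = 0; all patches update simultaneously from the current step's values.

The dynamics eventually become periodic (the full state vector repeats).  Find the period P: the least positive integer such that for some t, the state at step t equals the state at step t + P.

Simulating step by step:
t=0: [36, 177, 15, 73, 60, 112, 122, 189, 4, 54, 11, 120, 214, 164, 150, 71]
t=1: [60, 70, 64, 61, 65, 109, 95, 96, 32, 62, 69, 94, 40, 78, 83, 107]
t=2: [76, 89, 84, 85, 79, 107, 107, 107, 53, 80, 92, 110, 57, 83, 101, 116]
t=3: [96, 107, 107, 109, 94, 116, 122, 124, 76, 98, 115, 129, 75, 97, 119, 132]
t=4: [118, 128, 131, 132, 114, 132, 139, 137, 99, 119, 135, 135, 97, 117, 134, 134]
t=5: [138, 134, 129, 128, 133, 132, 125, 125, 126, 135, 128, 126, 124, 134, 130, 127]
t=6: [126, 128, 133, 135, 129, 130, 135, 137, 134, 129, 134, 136, 135, 130, 132, 135]
t=7: [135, 133, 129, 126, 133, 132, 127, 124, 129, 131, 128, 125, 128, 130, 129, 126]
t=8: [127, 129, 134, 137, 129, 130, 135, 138, 132, 131, 134, 137, 133, 132, 134, 136]
t=9: [134, 132, 128, 124, 133, 131, 126, 123, 130, 130, 127, 124, 129, 129, 127, 125]
t=10: [128, 130, 135, 138, 129, 131, 136, 139, 131, 132, 136, 139, 133, 134, 136, 138]
t=11: [133, 131, 126, 123, 133, 130, 125, 122, 131, 129, 125, 122, 129, 128, 125, 123]
t=12: [129, 131, 136, 140, 129, 132, 137, 141, 131, 134, 138, 141, 133, 135, 138, 140]
t=13: [133, 130, 125, 121, 132, 129, 124, 120, 130, 127, 123, 119, 128, 126, 123, 120]
t=14: [130, 132, 138, 142, 130, 134, 139, 143, 132, 136, 140, 143, 134, 137, 141, 143]
t=15: [131, 128, 123, 119, 130, 127, 122, 118, 129, 125, 120, 117, 127, 124, 119, 117]
t=16: [132, 135, 140, 142, 132, 136, 141, 142, 134, 138, 142, 141, 136, 139, 142, 141]
t=17: [128, 125, 120, 118, 128, 124, 119, 118, 126, 123, 118, 118, 125, 122, 118, 118]
t=18: [135, 139, 142, 142, 136, 139, 142, 142, 137, 140, 142, 142, 138, 141, 142, 142]
t=19: [124, 122, 118, 118, 124, 121, 118, 118, 123, 120, 118, 118, 122, 119, 118, 118]
t=20: [140, 141, 142, 142, 140, 142, 142, 142, 141, 143, 142, 142, 142, 143, 142, 142]
t=21: [119, 118, 118, 118, 119, 118, 118, 118, 118, 117, 117, 118, 118, 117, 117, 118]
t=22: [142, 142, 142, 142, 142, 142, 141, 142, 142, 141, 141, 141, 141, 141, 141, 141]
t=23: [118, 118, 118, 118, 118, 118, 118, 118, 118, 118, 119, 118, 118, 119, 119, 119]
t=24: [142, 142, 142, 142, 142, 142, 142, 142, 142, 142, 142, 142, 142, 142, 143, 142]
t=25: [118, 118, 118, 118, 118, 118, 118, 118, 118, 118, 117, 118, 118, 117, 117, 117]
t=26: [142, 142, 142, 142, 142, 142, 141, 142, 142, 141, 141, 141, 141, 141, 141, 141]

Answer: 4
Key observation: The state at step 22, [142, 142, 142, 142, 142, 142, 141, 142, 142, 141, 141, 141, 141, 141, 141, 141], reappears at step 26 — and no state repeats earlier — so the cycle the system enters has period 4.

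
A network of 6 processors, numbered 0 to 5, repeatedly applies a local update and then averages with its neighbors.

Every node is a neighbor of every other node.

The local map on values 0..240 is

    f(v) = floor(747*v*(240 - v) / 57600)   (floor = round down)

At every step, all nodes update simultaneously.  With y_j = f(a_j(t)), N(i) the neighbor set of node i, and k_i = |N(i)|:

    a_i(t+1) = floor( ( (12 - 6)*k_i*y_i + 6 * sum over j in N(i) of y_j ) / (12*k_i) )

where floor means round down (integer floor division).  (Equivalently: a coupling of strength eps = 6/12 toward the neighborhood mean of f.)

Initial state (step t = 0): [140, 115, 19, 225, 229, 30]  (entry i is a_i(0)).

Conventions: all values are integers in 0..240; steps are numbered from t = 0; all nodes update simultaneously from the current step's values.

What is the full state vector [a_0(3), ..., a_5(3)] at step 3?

Answer: [150, 151, 155, 156, 157, 152]

Derivation:
t=0: [140, 115, 19, 225, 229, 30]
t=1: [130, 132, 79, 74, 70, 90]
t=2: [176, 175, 167, 165, 163, 172]
t=3: [150, 151, 155, 156, 157, 152]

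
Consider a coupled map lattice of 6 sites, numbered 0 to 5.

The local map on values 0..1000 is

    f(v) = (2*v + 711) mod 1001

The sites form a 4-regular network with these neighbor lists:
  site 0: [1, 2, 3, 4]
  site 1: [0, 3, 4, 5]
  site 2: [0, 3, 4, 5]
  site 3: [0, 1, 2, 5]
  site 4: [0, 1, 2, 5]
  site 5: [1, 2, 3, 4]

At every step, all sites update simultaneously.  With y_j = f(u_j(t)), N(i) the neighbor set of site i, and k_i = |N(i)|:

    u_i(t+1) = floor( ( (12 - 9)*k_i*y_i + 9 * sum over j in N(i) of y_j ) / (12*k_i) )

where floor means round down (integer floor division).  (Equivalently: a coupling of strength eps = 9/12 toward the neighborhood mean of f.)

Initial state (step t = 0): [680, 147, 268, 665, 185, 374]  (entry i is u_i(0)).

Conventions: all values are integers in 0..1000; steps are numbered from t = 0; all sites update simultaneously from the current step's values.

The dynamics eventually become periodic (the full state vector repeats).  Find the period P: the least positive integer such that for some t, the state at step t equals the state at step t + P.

Answer: 12
Key observation: The state at step 11, [928, 928, 928, 928, 928, 928], reappears at step 23 — and no state repeats earlier — so the cycle the system enters has period 12.

Derivation:
t=0: [680, 147, 268, 665, 185, 374]
t=1: [86, 122, 182, 155, 165, 183]
t=2: [424, 429, 209, 377, 382, 223]
t=3: [445, 451, 341, 380, 382, 345]
t=4: [515, 517, 462, 493, 494, 465]
t=5: [704, 706, 678, 691, 691, 679]
t=6: [98, 98, 84, 92, 92, 85]
t=7: [897, 897, 890, 893, 893, 890]
t=8: [497, 497, 493, 495, 495, 493]
t=9: [701, 701, 699, 700, 700, 699]
t=10: [109, 109, 108, 109, 109, 108]
t=11: [928, 928, 928, 928, 928, 928]
t=12: [565, 565, 565, 565, 565, 565]
t=13: [840, 840, 840, 840, 840, 840]
t=14: [389, 389, 389, 389, 389, 389]
t=15: [488, 488, 488, 488, 488, 488]
t=16: [686, 686, 686, 686, 686, 686]
t=17: [81, 81, 81, 81, 81, 81]
t=18: [873, 873, 873, 873, 873, 873]
t=19: [455, 455, 455, 455, 455, 455]
t=20: [620, 620, 620, 620, 620, 620]
t=21: [950, 950, 950, 950, 950, 950]
t=22: [609, 609, 609, 609, 609, 609]
t=23: [928, 928, 928, 928, 928, 928]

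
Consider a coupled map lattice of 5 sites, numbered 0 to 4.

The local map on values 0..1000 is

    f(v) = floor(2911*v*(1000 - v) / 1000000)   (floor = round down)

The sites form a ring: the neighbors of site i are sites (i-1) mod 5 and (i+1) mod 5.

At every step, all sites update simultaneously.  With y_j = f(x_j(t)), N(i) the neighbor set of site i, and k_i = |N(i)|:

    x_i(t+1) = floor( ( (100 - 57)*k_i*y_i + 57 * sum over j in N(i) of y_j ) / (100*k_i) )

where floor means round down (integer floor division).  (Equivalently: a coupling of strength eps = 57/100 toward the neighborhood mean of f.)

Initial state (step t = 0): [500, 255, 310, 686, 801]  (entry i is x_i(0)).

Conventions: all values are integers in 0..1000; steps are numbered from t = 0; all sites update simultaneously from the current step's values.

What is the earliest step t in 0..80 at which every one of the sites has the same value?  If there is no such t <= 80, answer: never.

Simulating step by step:
t=0: [500, 255, 310, 686, 801]  (not all equal)
t=1: [602, 622, 603, 579, 585]  (not all equal)
t=2: [695, 691, 696, 704, 704]  (not all equal)
t=3: [615, 618, 614, 608, 609]  (not all equal)
t=4: [689, 688, 689, 691, 691]  (not all equal)
t=5: [622, 623, 622, 621, 621]  (not all equal)
t=6: [684, 683, 684, 684, 684]  (not all equal)
t=7: [629, 629, 629, 629, 629]  (all equal)

Answer: 7
Key observation: Synchronization is absorbing here: once all sites are equal they stay equal, and step 7 is the first all-equal step.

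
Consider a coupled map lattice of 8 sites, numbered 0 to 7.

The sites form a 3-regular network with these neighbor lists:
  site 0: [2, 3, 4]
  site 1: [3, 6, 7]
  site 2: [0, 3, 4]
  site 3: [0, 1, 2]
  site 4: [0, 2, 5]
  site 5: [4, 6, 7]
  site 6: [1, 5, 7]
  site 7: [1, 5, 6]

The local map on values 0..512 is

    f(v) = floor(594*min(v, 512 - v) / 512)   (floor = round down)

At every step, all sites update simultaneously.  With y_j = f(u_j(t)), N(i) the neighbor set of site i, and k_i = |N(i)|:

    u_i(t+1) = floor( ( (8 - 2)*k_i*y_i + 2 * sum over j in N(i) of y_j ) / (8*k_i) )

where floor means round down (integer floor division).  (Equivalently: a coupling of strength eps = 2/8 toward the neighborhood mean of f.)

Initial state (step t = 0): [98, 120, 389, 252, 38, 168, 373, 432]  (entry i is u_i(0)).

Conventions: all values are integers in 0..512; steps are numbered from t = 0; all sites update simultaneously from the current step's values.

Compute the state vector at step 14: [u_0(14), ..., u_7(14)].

Answer: [280, 292, 280, 284, 280, 291, 296, 296]

Derivation:
t=0: [98, 120, 389, 252, 38, 168, 373, 432]
t=1: [124, 149, 143, 251, 70, 170, 156, 110]
t=2: [152, 178, 166, 258, 102, 180, 176, 141]
t=3: [182, 209, 193, 268, 136, 196, 201, 173]
t=4: [213, 241, 221, 268, 172, 219, 230, 208]
t=5: [246, 275, 252, 277, 212, 249, 264, 247]
t=6: [281, 275, 285, 274, 255, 284, 285, 285]
t=7: [269, 272, 267, 274, 287, 266, 264, 264]
t=8: [279, 279, 281, 277, 266, 283, 286, 286]
t=9: [271, 268, 269, 271, 280, 266, 262, 262]
t=10: [278, 283, 279, 279, 272, 284, 289, 289]
t=11: [271, 264, 270, 269, 275, 264, 259, 259]
t=12: [278, 287, 279, 281, 276, 286, 292, 292]
t=13: [270, 260, 270, 267, 271, 261, 256, 256]
t=14: [280, 292, 280, 284, 280, 291, 296, 296]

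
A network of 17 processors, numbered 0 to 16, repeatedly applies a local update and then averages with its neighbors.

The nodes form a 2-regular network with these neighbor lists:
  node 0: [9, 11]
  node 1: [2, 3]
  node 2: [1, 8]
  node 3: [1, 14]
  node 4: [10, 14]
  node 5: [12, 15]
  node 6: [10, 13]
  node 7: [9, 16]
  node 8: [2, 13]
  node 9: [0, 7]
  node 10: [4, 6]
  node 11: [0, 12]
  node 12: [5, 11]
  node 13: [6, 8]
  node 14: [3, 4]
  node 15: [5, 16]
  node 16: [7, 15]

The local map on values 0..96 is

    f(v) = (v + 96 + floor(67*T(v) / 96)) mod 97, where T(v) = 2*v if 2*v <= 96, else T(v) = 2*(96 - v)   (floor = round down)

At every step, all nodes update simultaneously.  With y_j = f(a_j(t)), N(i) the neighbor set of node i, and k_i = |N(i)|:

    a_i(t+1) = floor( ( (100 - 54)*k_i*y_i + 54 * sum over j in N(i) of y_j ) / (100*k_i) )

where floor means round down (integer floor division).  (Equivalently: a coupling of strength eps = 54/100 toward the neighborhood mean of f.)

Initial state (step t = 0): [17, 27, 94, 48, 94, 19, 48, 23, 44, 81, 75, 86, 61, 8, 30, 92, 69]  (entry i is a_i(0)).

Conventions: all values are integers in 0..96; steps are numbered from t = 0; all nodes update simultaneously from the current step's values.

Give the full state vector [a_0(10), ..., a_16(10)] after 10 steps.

Answer: [47, 26, 49, 9, 53, 64, 43, 43, 53, 40, 55, 58, 74, 42, 30, 57, 49]

Derivation:
t=0: [17, 27, 94, 48, 94, 19, 48, 23, 44, 81, 75, 86, 61, 8, 30, 92, 69]
t=1: [19, 59, 62, 43, 64, 49, 14, 27, 33, 26, 33, 13, 17, 14, 62, 58, 44]
t=2: [44, 9, 29, 8, 28, 21, 44, 47, 47, 56, 47, 36, 30, 44, 9, 12, 23]
t=3: [29, 32, 40, 19, 39, 48, 8, 24, 26, 11, 26, 59, 68, 8, 31, 40, 35]
t=4: [41, 71, 79, 60, 78, 35, 29, 54, 58, 44, 57, 26, 11, 29, 70, 69, 78]
t=5: [18, 7, 7, 9, 7, 46, 53, 9, 25, 7, 25, 34, 50, 53, 8, 27, 8]
t=6: [44, 16, 26, 18, 27, 26, 26, 18, 34, 23, 34, 52, 32, 26, 17, 37, 30]
t=7: [21, 44, 59, 39, 61, 71, 66, 52, 69, 38, 70, 29, 55, 66, 46, 75, 67]
t=8: [65, 31, 9, 47, 10, 8, 8, 33, 9, 58, 9, 48, 26, 8, 33, 7, 9]
t=9: [12, 42, 34, 47, 36, 28, 18, 44, 19, 29, 20, 26, 37, 18, 45, 17, 34]
t=10: [47, 26, 49, 9, 53, 64, 43, 43, 53, 40, 55, 58, 74, 42, 30, 57, 49]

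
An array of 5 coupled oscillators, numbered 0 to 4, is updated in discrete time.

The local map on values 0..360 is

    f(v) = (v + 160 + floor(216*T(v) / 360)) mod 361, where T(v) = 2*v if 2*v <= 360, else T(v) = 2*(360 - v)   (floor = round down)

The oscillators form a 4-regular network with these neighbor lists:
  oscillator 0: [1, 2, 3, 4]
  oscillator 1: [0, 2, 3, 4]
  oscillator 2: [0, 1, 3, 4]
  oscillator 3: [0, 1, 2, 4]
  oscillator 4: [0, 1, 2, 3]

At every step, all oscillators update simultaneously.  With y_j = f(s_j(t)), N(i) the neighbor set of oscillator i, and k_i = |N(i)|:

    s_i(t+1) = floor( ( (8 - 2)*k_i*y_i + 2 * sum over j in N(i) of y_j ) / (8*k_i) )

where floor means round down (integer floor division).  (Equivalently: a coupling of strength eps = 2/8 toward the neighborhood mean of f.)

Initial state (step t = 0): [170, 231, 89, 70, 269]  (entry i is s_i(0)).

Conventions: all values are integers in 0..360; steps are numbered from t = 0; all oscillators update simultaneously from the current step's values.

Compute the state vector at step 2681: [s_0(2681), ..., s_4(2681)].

Simulating step by step:
t=0: [170, 231, 89, 70, 269]
t=1: [194, 201, 319, 291, 196]
t=2: [189, 187, 171, 175, 188]
t=3: [191, 191, 178, 185, 191]
t=4: [192, 192, 190, 193, 192]
t=5: [192, 192, 192, 192, 192]
t=6: [192, 192, 192, 192, 192]

Answer: [192, 192, 192, 192, 192]
Key observation: The state at step 5, [192, 192, 192, 192, 192], reappears at step 6: the system is in a cycle of period 1 from step 5 on.  Therefore the state at step 2681 equals the state at step 5 + ((2681 - 5) mod 1) = 5, which is [192, 192, 192, 192, 192].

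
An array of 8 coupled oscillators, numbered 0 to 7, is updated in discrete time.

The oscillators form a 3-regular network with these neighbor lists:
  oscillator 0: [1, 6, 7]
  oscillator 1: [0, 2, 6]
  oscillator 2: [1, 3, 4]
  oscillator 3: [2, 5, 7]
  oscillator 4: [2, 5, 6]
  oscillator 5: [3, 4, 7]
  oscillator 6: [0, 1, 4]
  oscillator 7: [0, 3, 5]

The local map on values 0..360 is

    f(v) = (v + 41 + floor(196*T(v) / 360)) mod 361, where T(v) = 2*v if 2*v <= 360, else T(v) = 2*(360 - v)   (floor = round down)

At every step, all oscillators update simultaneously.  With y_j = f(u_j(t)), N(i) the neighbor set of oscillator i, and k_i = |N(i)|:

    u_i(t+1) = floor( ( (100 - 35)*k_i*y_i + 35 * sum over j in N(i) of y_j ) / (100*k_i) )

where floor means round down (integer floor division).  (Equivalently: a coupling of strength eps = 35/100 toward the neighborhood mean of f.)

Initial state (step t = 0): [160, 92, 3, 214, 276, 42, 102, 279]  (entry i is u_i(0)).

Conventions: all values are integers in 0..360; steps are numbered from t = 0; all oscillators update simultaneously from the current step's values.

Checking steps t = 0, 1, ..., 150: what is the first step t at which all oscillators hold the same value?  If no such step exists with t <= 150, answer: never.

Answer: never
Key observation: The state at step 20 reappears at step 22 — the system is in a cycle of period 2 from step 20 on.  No step 0..22 is synchronized, and the cycle repeats forever, so no step up to 150 (or ever) has all oscillators equal.

Derivation:
t=0: [160, 92, 3, 214, 276, 42, 102, 279]  (not all equal)
t=1: [71, 188, 69, 59, 80, 100, 199, 53]  (not all equal)
t=2: [153, 85, 170, 174, 192, 222, 87, 168]  (not all equal)
t=3: [288, 213, 59, 41, 71, 48, 218, 72]  (not all equal)
t=4: [64, 65, 149, 139, 164, 150, 67, 160]  (not all equal)
t=5: [156, 196, 290, 299, 117, 272, 160, 109]  (not all equal)
t=6: [42, 42, 74, 71, 197, 100, 49, 185]  (not all equal)
t=7: [121, 137, 170, 181, 103, 196, 129, 101]  (not all equal)
t=8: [294, 286, 97, 75, 212, 100, 303, 210]  (not all equal)
t=9: [46, 68, 192, 191, 97, 197, 46, 91]  (not all equal)
t=10: [153, 157, 91, 75, 186, 96, 154, 178]  (not all equal)
t=11: [240, 73, 180, 189, 90, 192, 49, 126]  (not all equal)
t=12: [107, 154, 92, 84, 178, 103, 148, 216]  (not all equal)
t=13: [218, 99, 182, 203, 131, 203, 264, 119]  (not all equal)
t=14: [101, 178, 107, 80, 222, 110, 102, 206]  (not all equal)
t=15: [204, 122, 207, 203, 125, 212, 206, 119]  (not all equal)
t=16: [108, 210, 110, 80, 214, 109, 110, 206]  (not all equal)
t=17: [216, 128, 212, 204, 128, 210, 218, 121]  (not all equal)
t=18: [109, 218, 112, 81, 218, 110, 111, 208]  (not all equal)
t=19: [218, 128, 214, 206, 129, 212, 220, 121]  (not all equal)
t=20: [109, 218, 112, 80, 219, 110, 111, 208]  (not all equal)
t=21: [218, 128, 214, 204, 129, 212, 220, 121]  (not all equal)
t=22: [109, 218, 112, 80, 219, 110, 111, 208]  (not all equal)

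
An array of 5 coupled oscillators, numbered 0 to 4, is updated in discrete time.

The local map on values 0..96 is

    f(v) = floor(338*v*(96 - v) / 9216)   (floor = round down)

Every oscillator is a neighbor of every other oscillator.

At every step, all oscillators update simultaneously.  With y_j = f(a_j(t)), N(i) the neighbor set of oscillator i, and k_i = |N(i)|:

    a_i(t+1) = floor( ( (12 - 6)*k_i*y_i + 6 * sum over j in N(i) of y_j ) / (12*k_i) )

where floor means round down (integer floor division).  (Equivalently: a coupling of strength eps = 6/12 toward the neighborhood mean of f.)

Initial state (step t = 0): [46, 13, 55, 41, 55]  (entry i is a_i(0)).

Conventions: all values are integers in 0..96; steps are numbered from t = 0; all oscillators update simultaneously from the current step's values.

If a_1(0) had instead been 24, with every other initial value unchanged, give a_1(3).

Answer: a_1(3) = 83
Key observation: This trace re-runs the system from the modified initial state.

Derivation:
t=0: [46, 24, 55, 41, 55]
t=1: [80, 72, 79, 79, 79]
t=2: [49, 55, 50, 50, 50]
t=3: [83, 83, 83, 83, 83]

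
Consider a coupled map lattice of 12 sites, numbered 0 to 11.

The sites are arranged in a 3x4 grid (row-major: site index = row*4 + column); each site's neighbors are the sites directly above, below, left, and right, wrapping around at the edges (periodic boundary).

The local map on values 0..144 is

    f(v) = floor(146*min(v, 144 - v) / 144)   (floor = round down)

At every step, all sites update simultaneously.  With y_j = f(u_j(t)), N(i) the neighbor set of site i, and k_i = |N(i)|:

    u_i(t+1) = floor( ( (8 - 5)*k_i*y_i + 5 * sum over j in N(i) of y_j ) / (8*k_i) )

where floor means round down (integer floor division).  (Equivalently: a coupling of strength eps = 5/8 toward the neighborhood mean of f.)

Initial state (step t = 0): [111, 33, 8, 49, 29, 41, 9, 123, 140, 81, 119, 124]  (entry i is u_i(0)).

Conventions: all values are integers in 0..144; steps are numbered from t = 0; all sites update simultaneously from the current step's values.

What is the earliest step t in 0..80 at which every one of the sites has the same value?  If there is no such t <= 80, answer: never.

Answer: 9
Key observation: Synchronization is absorbing here: once all sites are equal they stay equal, and step 9 is the first all-equal step.

Derivation:
t=0: [111, 33, 8, 49, 29, 41, 9, 123, 140, 81, 119, 124]  (not all equal)
t=1: [30, 35, 21, 31, 26, 36, 18, 24, 24, 39, 25, 22]  (not all equal)
t=2: [29, 32, 24, 26, 27, 31, 23, 24, 27, 33, 25, 24]  (not all equal)
t=3: [28, 30, 25, 25, 27, 29, 24, 24, 27, 30, 25, 24]  (not all equal)
t=4: [27, 28, 25, 25, 27, 28, 25, 24, 27, 28, 25, 24]  (not all equal)
t=5: [26, 27, 25, 25, 26, 27, 25, 24, 26, 27, 25, 24]  (not all equal)
t=6: [26, 26, 25, 24, 25, 26, 25, 24, 25, 26, 25, 24]  (not all equal)
t=7: [25, 25, 25, 24, 25, 25, 25, 24, 25, 25, 25, 24]  (not all equal)
t=8: [24, 25, 24, 24, 24, 25, 24, 24, 24, 25, 24, 24]  (not all equal)
t=9: [24, 24, 24, 24, 24, 24, 24, 24, 24, 24, 24, 24]  (all equal)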